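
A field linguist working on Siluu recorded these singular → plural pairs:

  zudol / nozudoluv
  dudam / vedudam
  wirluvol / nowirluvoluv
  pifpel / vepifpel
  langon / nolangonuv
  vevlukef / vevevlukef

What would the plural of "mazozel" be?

wirluvol and pifpel both end in -l yet inflect differently (nowirluvoluv, vepifpel), so the final letter is not what conditions the rule; the last vowel is.
"mazozel" has last vowel 'e'. The stems whose last vowel is 'e' (pifpel → vepifpel, vevlukef → vevevlukef) add the prefix ve-.
The other pattern: stems whose last vowel is 'o' add no- … -uv around the stem.
So mazozel → vemazozel.

vemazozel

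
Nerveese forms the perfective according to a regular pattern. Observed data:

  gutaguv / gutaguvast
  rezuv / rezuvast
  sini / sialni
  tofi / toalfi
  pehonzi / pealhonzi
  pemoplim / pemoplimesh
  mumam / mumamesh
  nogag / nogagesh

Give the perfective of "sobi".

soalbi

sini and pemoplim both have last vowel 'i' yet inflect differently (sialni, pemoplimesh), so the last vowel is not what conditions the rule; the final letter is.
"sobi" ends in -i. The stems ending in -i (sini → sialni, tofi → toalfi, pehonzi → pealhonzi) insert -al- after the first vowel.
The other patterns: stems ending in -v add -ast; stems ending in -g or -m add -esh.
So sobi → soalbi.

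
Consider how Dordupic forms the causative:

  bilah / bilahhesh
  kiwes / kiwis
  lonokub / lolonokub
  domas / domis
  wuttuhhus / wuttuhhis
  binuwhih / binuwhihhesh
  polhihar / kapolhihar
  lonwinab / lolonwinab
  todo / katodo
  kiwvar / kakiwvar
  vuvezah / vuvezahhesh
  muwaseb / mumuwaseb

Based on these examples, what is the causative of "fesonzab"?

"fesonzab" ends in -b. The stems ending in -b (lonokub → lolonokub, lonwinab → lolonwinab, muwaseb → mumuwaseb) repeat the first consonant+vowel as a prefix.
The other patterns: stems ending in -h double the final consonant and add -esh; stems ending in -s change the last vowel to 'i'; stems ending in -o or -r add the prefix ka-.
So fesonzab → fefesonzab.

fefesonzab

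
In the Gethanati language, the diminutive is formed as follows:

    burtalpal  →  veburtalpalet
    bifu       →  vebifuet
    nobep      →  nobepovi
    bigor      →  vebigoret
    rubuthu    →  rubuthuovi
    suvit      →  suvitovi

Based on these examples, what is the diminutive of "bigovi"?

bifu and rubuthu both end in -u yet inflect differently (vebifuet, rubuthuovi), so the final letter is not what conditions the rule; the first letter is.
"bigovi" begins with b-. The stems beginning with b- (burtalpal → veburtalpalet, bifu → vebifuet, bigor → vebigoret) add ve- … -et around the stem.
So bigovi → vebigoviet.

vebigoviet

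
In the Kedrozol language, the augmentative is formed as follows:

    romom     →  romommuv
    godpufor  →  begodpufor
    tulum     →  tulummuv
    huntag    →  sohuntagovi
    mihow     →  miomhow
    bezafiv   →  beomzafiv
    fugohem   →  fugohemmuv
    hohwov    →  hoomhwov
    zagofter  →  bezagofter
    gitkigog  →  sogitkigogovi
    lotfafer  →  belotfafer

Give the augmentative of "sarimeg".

"sarimeg" ends in -g. The stems ending in -g (huntag → sohuntagovi, gitkigog → sogitkigogovi) add so- … -ovi around the stem.
So sarimeg → sosarimegovi.

sosarimegovi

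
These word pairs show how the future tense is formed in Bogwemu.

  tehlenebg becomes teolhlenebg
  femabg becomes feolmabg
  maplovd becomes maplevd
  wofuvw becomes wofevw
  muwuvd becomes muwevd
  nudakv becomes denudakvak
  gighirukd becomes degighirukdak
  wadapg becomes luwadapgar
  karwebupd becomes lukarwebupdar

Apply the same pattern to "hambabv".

haolmbabv

"hambabv" has second-to-last letter 'b'. The stems whose second-to-last letter is 'b' (tehlenebg → teolhlenebg, femabg → feolmabg) insert -ol- after the first vowel.
The other patterns: stems whose second-to-last letter is 'v' change the last vowel to 'e'; stems whose second-to-last letter is 'k' add de- … -ak around the stem; stems whose second-to-last letter is 'p' add lu- … -ar around the stem.
So hambabv → haolmbabv.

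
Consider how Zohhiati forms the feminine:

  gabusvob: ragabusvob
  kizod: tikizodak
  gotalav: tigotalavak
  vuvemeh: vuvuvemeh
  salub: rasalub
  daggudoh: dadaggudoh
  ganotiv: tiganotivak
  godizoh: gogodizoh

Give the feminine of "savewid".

tisavewidak

godizoh and gabusvob both have last vowel 'o' yet inflect differently (gogodizoh, ragabusvob), so the last vowel is not what conditions the rule; the final letter is.
"savewid" ends in -d. The one such stem in the data (kizod → tikizodak) adds ti- … -ak around the stem, so the same rule applies.
The other patterns: stems ending in -h repeat the first consonant+vowel as a prefix; stems ending in -b add the prefix ra-.
So savewid → tisavewidak.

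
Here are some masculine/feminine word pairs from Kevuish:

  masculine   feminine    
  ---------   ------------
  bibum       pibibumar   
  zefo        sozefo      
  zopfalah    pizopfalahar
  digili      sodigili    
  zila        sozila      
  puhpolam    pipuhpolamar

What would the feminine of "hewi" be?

zila and zopfalah both have last vowel 'a' yet inflect differently (sozila, pizopfalahar), so the last vowel is not what conditions the rule; whether the stem ends in a vowel or a consonant is.
"hewi" ends in a vowel. The stems ending in a vowel (zefo → sozefo, zila → sozila, digili → sodigili) add the prefix so-.
The other pattern: stems ending in a consonant add pi- … -ar around the stem.
So hewi → sohewi.

sohewi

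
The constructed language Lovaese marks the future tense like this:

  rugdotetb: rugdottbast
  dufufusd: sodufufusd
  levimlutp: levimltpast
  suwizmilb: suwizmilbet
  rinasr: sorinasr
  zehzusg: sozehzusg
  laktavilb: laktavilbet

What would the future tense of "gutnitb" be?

gutntbast

laktavilb and rugdotetb both end in -b yet inflect differently (laktavilbet, rugdottbast), so the final letter is not what conditions the rule; the second-to-last letter is.
"gutnitb" has second-to-last letter 't'. The stems whose second-to-last letter is 't' (levimlutp → levimltpast, rugdotetb → rugdottbast) delete the last vowel and add -ast.
The other patterns: stems whose second-to-last letter is 'l' add -et; stems whose second-to-last letter is 's' add the prefix so-.
So gutnitb → gutntbast.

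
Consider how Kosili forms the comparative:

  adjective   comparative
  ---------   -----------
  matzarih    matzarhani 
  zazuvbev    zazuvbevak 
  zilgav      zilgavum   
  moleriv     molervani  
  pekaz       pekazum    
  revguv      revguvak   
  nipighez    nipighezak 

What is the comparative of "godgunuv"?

godgunuvak

moleriv and zilgav both end in -v yet inflect differently (molervani, zilgavum), so the final letter is not what conditions the rule; the last vowel is.
"godgunuv" has last vowel 'u'. The one such stem in the data (revguv → revguvak) adds -ak, so the same rule applies.
So godgunuv → godgunuvak.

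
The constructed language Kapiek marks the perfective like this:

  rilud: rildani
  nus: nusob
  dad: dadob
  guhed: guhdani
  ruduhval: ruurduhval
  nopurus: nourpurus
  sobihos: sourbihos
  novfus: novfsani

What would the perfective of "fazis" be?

fazsani

dad and guhed both end in -d yet inflect differently (dadob, guhdani), so the final letter is not what conditions the rule; the number of vowels is.
"fazis" has 2 vowels. The stems with 2 vowels (guhed → guhdani, rilud → rildani, novfus → novfsani) delete the last vowel and add -ani.
The other patterns: stems with 1 vowel add -ob; stems with 3 vowels insert -ur- after the first vowel.
So fazis → fazsani.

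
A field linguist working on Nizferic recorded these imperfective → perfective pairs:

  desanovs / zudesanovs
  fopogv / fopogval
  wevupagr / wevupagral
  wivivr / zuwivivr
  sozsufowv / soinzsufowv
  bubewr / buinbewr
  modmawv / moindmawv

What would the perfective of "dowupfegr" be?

"dowupfegr" has second-to-last letter 'g'. The stems whose second-to-last letter is 'g' (fopogv → fopogval, wevupagr → wevupagral) add -al.
The other patterns: stems whose second-to-last letter is 'v' add the prefix zu-; stems whose second-to-last letter is 'w' insert -in- after the first vowel.
So dowupfegr → dowupfegral.

dowupfegral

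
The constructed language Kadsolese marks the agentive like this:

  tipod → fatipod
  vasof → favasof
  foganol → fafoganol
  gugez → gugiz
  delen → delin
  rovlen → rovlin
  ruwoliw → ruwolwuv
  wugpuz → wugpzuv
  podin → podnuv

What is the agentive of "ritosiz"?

gugez and wugpuz both end in -z yet inflect differently (gugiz, wugpzuv), so the final letter is not what conditions the rule; the last vowel is.
"ritosiz" has last vowel 'i'. The stems whose last vowel is 'i' (ruwoliw → ruwolwuv, podin → podnuv) delete the last vowel and add -uv.
The other patterns: stems whose last vowel is 'o' add the prefix fa-; stems whose last vowel is 'e' change the last vowel to 'i'.
So ritosiz → ritoszuv.

ritoszuv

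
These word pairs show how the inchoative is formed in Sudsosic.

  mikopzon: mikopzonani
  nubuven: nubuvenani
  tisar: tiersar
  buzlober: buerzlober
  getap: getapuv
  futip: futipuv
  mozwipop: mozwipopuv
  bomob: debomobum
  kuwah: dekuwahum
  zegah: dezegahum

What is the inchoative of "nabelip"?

nabelipuv

nubuven and buzlober both have last vowel 'e' yet inflect differently (nubuvenani, buerzlober), so the last vowel is not what conditions the rule; the final letter is.
"nabelip" ends in -p. The stems ending in -p (getap → getapuv, futip → futipuv, mozwipop → mozwipopuv) add -uv.
So nabelip → nabelipuv.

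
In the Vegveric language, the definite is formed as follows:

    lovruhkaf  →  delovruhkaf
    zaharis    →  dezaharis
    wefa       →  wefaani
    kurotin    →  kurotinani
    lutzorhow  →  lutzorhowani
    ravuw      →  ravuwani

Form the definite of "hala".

lovruhkaf and wefa both have last vowel 'a' yet inflect differently (delovruhkaf, wefaani), so the last vowel is not what conditions the rule; the final letter is.
"hala" ends in -a. The one such stem in the data (wefa → wefaani) adds -ani, so the same rule applies.
The other pattern: stems ending in -f or -s add the prefix de-.
So hala → halaani.

halaani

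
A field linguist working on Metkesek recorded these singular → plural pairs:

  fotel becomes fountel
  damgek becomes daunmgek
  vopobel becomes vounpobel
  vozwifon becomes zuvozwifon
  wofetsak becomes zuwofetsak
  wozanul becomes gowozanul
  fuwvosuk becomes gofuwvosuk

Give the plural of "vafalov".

damgek and wofetsak both end in -k yet inflect differently (daunmgek, zuwofetsak), so the final letter is not what conditions the rule; the last vowel is.
"vafalov" has last vowel 'o'. The one such stem in the data (vozwifon → zuvozwifon) adds the prefix zu-, so the same rule applies.
So vafalov → zuvafalov.

zuvafalov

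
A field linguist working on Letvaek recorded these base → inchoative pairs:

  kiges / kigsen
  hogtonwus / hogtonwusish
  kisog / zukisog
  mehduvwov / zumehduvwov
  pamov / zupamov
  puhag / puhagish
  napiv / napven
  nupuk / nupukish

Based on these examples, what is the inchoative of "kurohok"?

mehduvwov and napiv both end in -v yet inflect differently (zumehduvwov, napven), so the final letter is not what conditions the rule; the last vowel is.
"kurohok" has last vowel 'o'. The stems whose last vowel is 'o' (mehduvwov → zumehduvwov, pamov → zupamov, kisog → zukisog) add the prefix zu-.
The other patterns: stems whose last vowel is 'e' or 'i' delete the last vowel and add -en; stems whose last vowel is 'a' or 'u' add -ish.
So kurohok → zukurohok.

zukurohok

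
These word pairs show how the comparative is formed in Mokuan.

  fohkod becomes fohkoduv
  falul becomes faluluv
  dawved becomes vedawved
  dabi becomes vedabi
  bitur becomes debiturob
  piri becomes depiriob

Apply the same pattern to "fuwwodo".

"fuwwodo" begins with f-. The stems beginning with f- (fohkod → fohkoduv, falul → faluluv) add -uv.
The other patterns: stems beginning with d- add the prefix ve-; stems beginning with b- or p- add de- … -ob around the stem.
So fuwwodo → fuwwodouv.

fuwwodouv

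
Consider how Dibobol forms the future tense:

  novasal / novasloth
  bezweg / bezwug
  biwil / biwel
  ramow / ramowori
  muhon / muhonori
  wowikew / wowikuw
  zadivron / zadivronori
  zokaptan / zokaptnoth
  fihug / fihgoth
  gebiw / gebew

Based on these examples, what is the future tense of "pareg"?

gebiw and wowikew both end in -w yet inflect differently (gebew, wowikuw), so the final letter is not what conditions the rule; the last vowel is.
"pareg" has last vowel 'e'. The stems whose last vowel is 'e' (wowikew → wowikuw, bezweg → bezwug) change the last vowel to 'u'.
The other patterns: stems whose last vowel is 'i' change the last vowel to 'e'; stems whose last vowel is 'o' add -ori; stems whose last vowel is 'a' or 'u' delete the last vowel and add -oth.
So pareg → parug.

parug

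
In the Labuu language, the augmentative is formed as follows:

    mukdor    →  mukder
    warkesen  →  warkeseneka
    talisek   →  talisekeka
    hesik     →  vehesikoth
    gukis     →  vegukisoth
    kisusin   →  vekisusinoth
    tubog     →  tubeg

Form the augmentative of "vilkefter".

vilkeftereka

hesik and talisek both end in -k yet inflect differently (vehesikoth, talisekeka), so the final letter is not what conditions the rule; the last vowel is.
"vilkefter" has last vowel 'e'. The stems whose last vowel is 'e' (talisek → talisekeka, warkesen → warkeseneka) add -eka.
So vilkefter → vilkeftereka.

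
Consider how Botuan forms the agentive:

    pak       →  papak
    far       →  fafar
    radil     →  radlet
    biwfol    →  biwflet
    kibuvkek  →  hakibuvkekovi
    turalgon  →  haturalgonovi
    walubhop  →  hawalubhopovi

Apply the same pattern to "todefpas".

hatodefpasovi

pak and kibuvkek both end in -k yet inflect differently (papak, hakibuvkekovi), so the final letter is not what conditions the rule; the number of vowels is.
"todefpas" has 3 vowels. The stems with 3 vowels (kibuvkek → hakibuvkekovi, turalgon → haturalgonovi, walubhop → hawalubhopovi) add ha- … -ovi around the stem.
The other patterns: stems with 1 vowel repeat the first consonant+vowel as a prefix; stems with 2 vowels delete the last vowel and add -et.
So todefpas → hatodefpasovi.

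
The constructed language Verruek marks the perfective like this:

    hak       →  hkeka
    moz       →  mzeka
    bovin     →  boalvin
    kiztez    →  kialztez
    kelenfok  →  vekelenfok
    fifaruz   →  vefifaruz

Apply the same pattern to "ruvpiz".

moz and kiztez both end in -z yet inflect differently (mzeka, kialztez), so the final letter is not what conditions the rule; the number of vowels is.
"ruvpiz" has 2 vowels. The stems with 2 vowels (bovin → boalvin, kiztez → kialztez) insert -al- after the first vowel.
The other patterns: stems with 1 vowel delete the last vowel and add -eka; stems with 3 vowels add the prefix ve-.
So ruvpiz → rualvpiz.

rualvpiz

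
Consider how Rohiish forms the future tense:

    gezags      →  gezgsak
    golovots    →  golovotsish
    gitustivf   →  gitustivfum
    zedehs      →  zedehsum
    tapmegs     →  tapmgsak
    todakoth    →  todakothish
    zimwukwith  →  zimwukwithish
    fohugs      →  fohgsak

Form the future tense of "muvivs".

tapmegs and golovots both end in -s yet inflect differently (tapmgsak, golovotsish), so the final letter is not what conditions the rule; the second-to-last letter is.
"muvivs" has second-to-last letter 'v'. The one such stem in the data (gitustivf → gitustivfum) adds -um, so the same rule applies.
The other patterns: stems whose second-to-last letter is 'g' delete the last vowel and add -ak; stems whose second-to-last letter is 't' add -ish.
So muvivs → muvivsum.

muvivsum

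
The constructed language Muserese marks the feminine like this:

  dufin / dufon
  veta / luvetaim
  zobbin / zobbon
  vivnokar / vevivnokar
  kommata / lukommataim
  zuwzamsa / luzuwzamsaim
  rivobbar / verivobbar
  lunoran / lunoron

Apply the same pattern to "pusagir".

vepusagir

lunoran and veta both have last vowel 'a' yet inflect differently (lunoron, luvetaim), so the last vowel is not what conditions the rule; the final letter is.
"pusagir" ends in -r. The stems ending in -r (vivnokar → vevivnokar, rivobbar → verivobbar) add the prefix ve-.
The other patterns: stems ending in -n change the last vowel to 'o'; stems ending in -a add lu- … -im around the stem.
So pusagir → vepusagir.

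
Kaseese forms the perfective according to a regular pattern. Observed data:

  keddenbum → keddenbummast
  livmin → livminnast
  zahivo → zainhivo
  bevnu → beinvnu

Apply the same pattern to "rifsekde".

"rifsekde" ends in a vowel. The stems ending in a vowel (zahivo → zainhivo, bevnu → beinvnu) insert -in- after the first vowel.
The other pattern: stems ending in a consonant double the final consonant and add -ast.
So rifsekde → riinfsekde.

riinfsekde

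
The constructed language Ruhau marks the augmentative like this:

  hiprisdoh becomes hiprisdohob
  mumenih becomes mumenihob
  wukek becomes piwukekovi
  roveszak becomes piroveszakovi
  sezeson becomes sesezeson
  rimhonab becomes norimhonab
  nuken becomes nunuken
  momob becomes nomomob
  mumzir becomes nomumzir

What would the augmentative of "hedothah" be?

hedothahob

sezeson and hiprisdoh both have last vowel 'o' yet inflect differently (sesezeson, hiprisdohob), so the last vowel is not what conditions the rule; the final letter is.
"hedothah" ends in -h. The stems ending in -h (hiprisdoh → hiprisdohob, mumenih → mumenihob) add -ob.
So hedothah → hedothahob.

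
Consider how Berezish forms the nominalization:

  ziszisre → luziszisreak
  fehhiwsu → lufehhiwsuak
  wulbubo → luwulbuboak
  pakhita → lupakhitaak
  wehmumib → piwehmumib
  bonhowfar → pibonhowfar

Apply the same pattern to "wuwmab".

piwuwmab

pakhita and bonhowfar both have last vowel 'a' yet inflect differently (lupakhitaak, pibonhowfar), so the last vowel is not what conditions the rule; whether the stem ends in a vowel or a consonant is.
"wuwmab" ends in a consonant. The stems ending in a consonant (wehmumib → piwehmumib, bonhowfar → pibonhowfar) add the prefix pi-.
The other pattern: stems ending in a vowel add lu- … -ak around the stem.
So wuwmab → piwuwmab.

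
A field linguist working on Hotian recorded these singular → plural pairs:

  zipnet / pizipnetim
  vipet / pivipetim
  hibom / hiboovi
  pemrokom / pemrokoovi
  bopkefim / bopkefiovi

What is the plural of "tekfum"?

hibom and zipnet both have 2 vowels yet inflect differently (hiboovi, pizipnetim), so the number of vowels is not what conditions the rule; the final letter is.
"tekfum" ends in -m. The stems ending in -m (bopkefim → bopkefiovi, pemrokom → pemrokoovi, hibom → hiboovi) drop the final letter and add -ovi.
So tekfum → tekfuovi.

tekfuovi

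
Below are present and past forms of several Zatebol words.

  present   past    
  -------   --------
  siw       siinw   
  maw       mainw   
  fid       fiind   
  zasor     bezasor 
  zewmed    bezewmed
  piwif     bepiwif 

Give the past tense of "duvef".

zewmed and fid both end in -d yet inflect differently (bezewmed, fiind), so the final letter is not what conditions the rule; the number of vowels is.
"duvef" has 2 vowels. The stems with 2 vowels (piwif → bepiwif, zasor → bezasor, zewmed → bezewmed) add the prefix be-.
So duvef → beduvef.

beduvef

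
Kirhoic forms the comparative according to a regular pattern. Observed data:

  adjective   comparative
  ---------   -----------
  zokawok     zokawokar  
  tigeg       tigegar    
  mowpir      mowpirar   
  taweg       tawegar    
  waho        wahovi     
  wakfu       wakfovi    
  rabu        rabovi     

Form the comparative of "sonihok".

sonihokar

zokawok and waho both have last vowel 'o' yet inflect differently (zokawokar, wahovi), so the last vowel is not what conditions the rule; whether the stem ends in a vowel or a consonant is.
"sonihok" ends in a consonant. The stems ending in a consonant (zokawok → zokawokar, tigeg → tigegar, mowpir → mowpirar) add -ar.
So sonihok → sonihokar.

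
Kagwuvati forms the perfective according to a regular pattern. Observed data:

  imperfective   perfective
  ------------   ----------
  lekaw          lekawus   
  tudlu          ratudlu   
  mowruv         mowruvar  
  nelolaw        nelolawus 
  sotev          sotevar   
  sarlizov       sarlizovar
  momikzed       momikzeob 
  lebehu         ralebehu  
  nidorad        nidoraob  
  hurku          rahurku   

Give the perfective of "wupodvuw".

wupodvuwus

momikzed and sotev both have last vowel 'e' yet inflect differently (momikzeob, sotevar), so the last vowel is not what conditions the rule; the final letter is.
"wupodvuw" ends in -w. The stems ending in -w (nelolaw → nelolawus, lekaw → lekawus) add -us.
So wupodvuw → wupodvuwus.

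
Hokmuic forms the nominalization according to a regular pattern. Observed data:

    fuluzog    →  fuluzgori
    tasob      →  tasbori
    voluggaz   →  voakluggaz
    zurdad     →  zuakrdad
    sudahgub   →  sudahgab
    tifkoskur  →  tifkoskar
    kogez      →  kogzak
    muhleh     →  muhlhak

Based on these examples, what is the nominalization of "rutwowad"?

ruaktwowad

tasob and sudahgub both end in -b yet inflect differently (tasbori, sudahgab), so the final letter is not what conditions the rule; the last vowel is.
"rutwowad" has last vowel 'a'. The stems whose last vowel is 'a' (voluggaz → voakluggaz, zurdad → zuakrdad) insert -ak- after the first vowel.
The other patterns: stems whose last vowel is 'o' delete the last vowel and add -ori; stems whose last vowel is 'u' change the last vowel to 'a'; stems whose last vowel is 'e' delete the last vowel and add -ak.
So rutwowad → ruaktwowad.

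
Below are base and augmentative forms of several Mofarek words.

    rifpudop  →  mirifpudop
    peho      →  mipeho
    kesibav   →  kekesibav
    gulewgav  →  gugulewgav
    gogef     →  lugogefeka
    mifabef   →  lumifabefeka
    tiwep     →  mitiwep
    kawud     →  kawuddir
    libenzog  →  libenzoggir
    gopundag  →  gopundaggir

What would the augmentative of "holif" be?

luholifeka

tiwep and gogef both have last vowel 'e' yet inflect differently (mitiwep, lugogefeka), so the last vowel is not what conditions the rule; the final letter is.
"holif" ends in -f. The stems ending in -f (gogef → lugogefeka, mifabef → lumifabefeka) add lu- … -eka around the stem.
The other patterns: stems ending in -o or -p add the prefix mi-; stems ending in -v repeat the first consonant+vowel as a prefix; stems ending in -d or -g double the final consonant and add -ir.
So holif → luholifeka.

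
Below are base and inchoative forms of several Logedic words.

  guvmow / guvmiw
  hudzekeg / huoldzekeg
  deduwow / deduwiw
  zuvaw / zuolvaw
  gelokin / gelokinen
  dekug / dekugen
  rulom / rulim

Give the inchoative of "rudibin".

"rudibin" has last vowel 'i'. The one such stem in the data (gelokin → gelokinen) adds -en, so the same rule applies.
So rudibin → rudibinen.

rudibinen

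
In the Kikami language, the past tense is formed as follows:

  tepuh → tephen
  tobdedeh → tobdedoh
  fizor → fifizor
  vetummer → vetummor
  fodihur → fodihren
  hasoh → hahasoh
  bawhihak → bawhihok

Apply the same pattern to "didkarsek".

fizor and vetummer both end in -r yet inflect differently (fifizor, vetummor), so the final letter is not what conditions the rule; the last vowel is.
"didkarsek" has last vowel 'e'. The stems whose last vowel is 'e' (vetummer → vetummor, tobdedeh → tobdedoh) change the last vowel to 'o'.
The other patterns: stems whose last vowel is 'o' repeat the first consonant+vowel as a prefix; stems whose last vowel is 'u' delete the last vowel and add -en.
So didkarsek → didkarsok.

didkarsok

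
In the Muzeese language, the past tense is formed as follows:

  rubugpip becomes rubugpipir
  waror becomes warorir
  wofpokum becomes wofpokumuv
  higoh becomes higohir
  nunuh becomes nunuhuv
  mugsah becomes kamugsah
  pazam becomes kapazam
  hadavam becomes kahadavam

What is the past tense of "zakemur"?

zakemuruv

"zakemur" has last vowel 'u'. The stems whose last vowel is 'u' (nunuh → nunuhuv, wofpokum → wofpokumuv) add -uv.
So zakemur → zakemuruv.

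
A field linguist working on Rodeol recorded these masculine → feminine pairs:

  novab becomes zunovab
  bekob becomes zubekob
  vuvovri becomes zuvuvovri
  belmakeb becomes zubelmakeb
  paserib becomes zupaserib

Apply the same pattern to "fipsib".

zufipsib

Every pair shown (novab → zunovab, bekob → zubekob, vuvovri → zuvuvovri, …) follows the same rule: add the prefix zu-.
So fipsib → zufipsib.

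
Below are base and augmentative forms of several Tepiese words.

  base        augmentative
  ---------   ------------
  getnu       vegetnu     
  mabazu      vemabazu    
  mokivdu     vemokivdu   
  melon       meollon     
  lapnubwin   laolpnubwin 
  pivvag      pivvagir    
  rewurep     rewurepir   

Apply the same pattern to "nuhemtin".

nuolhemtin

mabazu and melon both begin with m- yet inflect differently (vemabazu, meollon), so the first letter is not what conditions the rule; the final letter is.
"nuhemtin" ends in -n. The stems ending in -n (melon → meollon, lapnubwin → laolpnubwin) insert -ol- after the first vowel.
So nuhemtin → nuolhemtin.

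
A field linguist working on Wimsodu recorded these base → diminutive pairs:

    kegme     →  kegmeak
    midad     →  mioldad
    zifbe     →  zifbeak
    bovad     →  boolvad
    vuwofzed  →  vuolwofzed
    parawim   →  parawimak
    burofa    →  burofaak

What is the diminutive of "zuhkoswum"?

zuhkoswumak

"zuhkoswum" ends in -m. The one such stem in the data (parawim → parawimak) adds -ak, so the same rule applies.
The other pattern: stems ending in -d insert -ol- after the first vowel.
So zuhkoswum → zuhkoswumak.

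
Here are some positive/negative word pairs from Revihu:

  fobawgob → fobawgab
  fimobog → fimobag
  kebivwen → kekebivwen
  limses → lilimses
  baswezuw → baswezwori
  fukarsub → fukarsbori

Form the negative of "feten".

fefeten

fobawgob and fukarsub both end in -b yet inflect differently (fobawgab, fukarsbori), so the final letter is not what conditions the rule; the last vowel is.
"feten" has last vowel 'e'. The stems whose last vowel is 'e' (kebivwen → kekebivwen, limses → lilimses) repeat the first consonant+vowel as a prefix.
So feten → fefeten.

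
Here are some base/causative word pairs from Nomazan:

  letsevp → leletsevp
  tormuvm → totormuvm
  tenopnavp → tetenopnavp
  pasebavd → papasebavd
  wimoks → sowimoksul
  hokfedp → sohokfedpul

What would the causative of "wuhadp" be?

sowuhadpul

"wuhadp" has second-to-last letter 'd'. The one such stem in the data (hokfedp → sohokfedpul) adds so- … -ul around the stem, so the same rule applies.
The other pattern: stems whose second-to-last letter is 'v' repeat the first consonant+vowel as a prefix.
So wuhadp → sowuhadpul.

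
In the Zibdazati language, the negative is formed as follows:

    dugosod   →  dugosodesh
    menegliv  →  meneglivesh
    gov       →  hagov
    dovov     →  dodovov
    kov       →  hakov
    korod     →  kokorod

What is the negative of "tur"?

hatur

kov and dovov both end in -v yet inflect differently (hakov, dodovov), so the final letter is not what conditions the rule; the number of vowels is.
"tur" has 1 vowel. The stems with 1 vowel (kov → hakov, gov → hagov) add the prefix ha-.
So tur → hatur.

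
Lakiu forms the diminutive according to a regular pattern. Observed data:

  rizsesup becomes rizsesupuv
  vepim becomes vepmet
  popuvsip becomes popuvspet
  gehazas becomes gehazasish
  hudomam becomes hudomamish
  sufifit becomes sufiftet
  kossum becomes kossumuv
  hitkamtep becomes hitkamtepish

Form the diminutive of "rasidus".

rasidusuv

rizsesup and hitkamtep both end in -p yet inflect differently (rizsesupuv, hitkamtepish), so the final letter is not what conditions the rule; the last vowel is.
"rasidus" has last vowel 'u'. The stems whose last vowel is 'u' (kossum → kossumuv, rizsesup → rizsesupuv) add -uv.
The other patterns: stems whose last vowel is 'a' or 'e' add -ish; stems whose last vowel is 'i' delete the last vowel and add -et.
So rasidus → rasidusuv.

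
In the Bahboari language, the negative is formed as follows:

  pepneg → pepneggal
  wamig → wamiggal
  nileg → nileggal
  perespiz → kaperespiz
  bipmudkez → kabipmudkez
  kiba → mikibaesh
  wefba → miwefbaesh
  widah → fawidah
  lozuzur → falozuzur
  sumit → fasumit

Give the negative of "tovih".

fatovih

wamig and perespiz both have last vowel 'i' yet inflect differently (wamiggal, kaperespiz), so the last vowel is not what conditions the rule; the final letter is.
"tovih" ends in -h. The one such stem in the data (widah → fawidah) adds the prefix fa-, so the same rule applies.
So tovih → fatovih.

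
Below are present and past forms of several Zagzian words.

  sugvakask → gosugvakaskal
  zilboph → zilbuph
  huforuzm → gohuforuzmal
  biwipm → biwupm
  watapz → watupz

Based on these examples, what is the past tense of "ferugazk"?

goferugazkal

biwipm and huforuzm both end in -m yet inflect differently (biwupm, gohuforuzmal), so the final letter is not what conditions the rule; the second-to-last letter is.
"ferugazk" has second-to-last letter 'z'. The one such stem in the data (huforuzm → gohuforuzmal) adds go- … -al around the stem, so the same rule applies.
So ferugazk → goferugazkal.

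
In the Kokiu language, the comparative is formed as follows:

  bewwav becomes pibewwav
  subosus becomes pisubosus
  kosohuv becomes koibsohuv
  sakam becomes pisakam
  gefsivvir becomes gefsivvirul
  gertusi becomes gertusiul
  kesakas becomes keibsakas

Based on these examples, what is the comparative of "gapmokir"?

kesakas and subosus both end in -s yet inflect differently (keibsakas, pisubosus), so the final letter is not what conditions the rule; the first letter is.
"gapmokir" begins with g-. The stems beginning with g- (gefsivvir → gefsivvirul, gertusi → gertusiul) add -ul.
So gapmokir → gapmokirul.

gapmokirul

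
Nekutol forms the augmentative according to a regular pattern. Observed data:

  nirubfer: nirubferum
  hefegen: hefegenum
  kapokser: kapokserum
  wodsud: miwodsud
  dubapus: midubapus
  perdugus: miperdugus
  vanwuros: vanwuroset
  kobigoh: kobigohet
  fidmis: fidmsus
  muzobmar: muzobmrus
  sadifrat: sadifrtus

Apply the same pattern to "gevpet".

dubapus and vanwuros both end in -s yet inflect differently (midubapus, vanwuroset), so the final letter is not what conditions the rule; the last vowel is.
"gevpet" has last vowel 'e'. The stems whose last vowel is 'e' (nirubfer → nirubferum, hefegen → hefegenum, kapokser → kapokserum) add -um.
So gevpet → gevpetum.

gevpetum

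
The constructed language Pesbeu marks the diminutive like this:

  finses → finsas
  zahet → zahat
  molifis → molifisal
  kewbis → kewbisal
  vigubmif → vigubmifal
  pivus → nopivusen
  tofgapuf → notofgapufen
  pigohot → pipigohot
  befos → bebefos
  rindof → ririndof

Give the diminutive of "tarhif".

tarhifal

finses and molifis both end in -s yet inflect differently (finsas, molifisal), so the final letter is not what conditions the rule; the last vowel is.
"tarhif" has last vowel 'i'. The stems whose last vowel is 'i' (molifis → molifisal, kewbis → kewbisal, vigubmif → vigubmifal) add -al.
So tarhif → tarhifal.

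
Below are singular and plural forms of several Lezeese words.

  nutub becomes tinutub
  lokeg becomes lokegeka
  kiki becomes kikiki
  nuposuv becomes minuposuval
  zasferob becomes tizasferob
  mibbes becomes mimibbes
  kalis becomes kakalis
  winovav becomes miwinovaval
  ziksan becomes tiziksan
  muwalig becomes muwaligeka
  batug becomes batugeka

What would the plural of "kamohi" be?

"kamohi" ends in -i. The one such stem in the data (kiki → kikiki) repeats the first consonant+vowel as a prefix (as do kalis, mibbes), so the same rule applies.
So kamohi → kakamohi.

kakamohi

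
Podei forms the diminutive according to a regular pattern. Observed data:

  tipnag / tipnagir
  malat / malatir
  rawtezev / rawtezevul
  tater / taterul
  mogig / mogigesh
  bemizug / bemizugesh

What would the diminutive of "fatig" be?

tipnag and mogig both end in -g yet inflect differently (tipnagir, mogigesh), so the final letter is not what conditions the rule; the last vowel is.
"fatig" has last vowel 'i'. The one such stem in the data (mogig → mogigesh) adds -esh, so the same rule applies.
So fatig → fatigesh.

fatigesh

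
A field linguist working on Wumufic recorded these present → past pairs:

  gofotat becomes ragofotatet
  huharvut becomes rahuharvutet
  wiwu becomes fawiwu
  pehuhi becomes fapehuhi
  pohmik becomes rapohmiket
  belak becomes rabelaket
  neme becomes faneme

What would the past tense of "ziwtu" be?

faziwtu

wiwu and huharvut both have last vowel 'u' yet inflect differently (fawiwu, rahuharvutet), so the last vowel is not what conditions the rule; whether the stem ends in a vowel or a consonant is.
"ziwtu" ends in a vowel. The stems ending in a vowel (neme → faneme, pehuhi → fapehuhi, wiwu → fawiwu) add the prefix fa-.
The other pattern: stems ending in a consonant add ra- … -et around the stem.
So ziwtu → faziwtu.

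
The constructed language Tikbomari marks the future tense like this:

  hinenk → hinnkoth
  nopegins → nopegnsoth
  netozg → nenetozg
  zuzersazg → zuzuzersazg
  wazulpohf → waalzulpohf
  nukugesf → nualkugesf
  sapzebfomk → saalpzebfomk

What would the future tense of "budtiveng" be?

hinenk and sapzebfomk both end in -k yet inflect differently (hinnkoth, saalpzebfomk), so the final letter is not what conditions the rule; the second-to-last letter is.
"budtiveng" has second-to-last letter 'n'. The stems whose second-to-last letter is 'n' (hinenk → hinnkoth, nopegins → nopegnsoth) delete the last vowel and add -oth.
The other patterns: stems whose second-to-last letter is 'z' repeat the first consonant+vowel as a prefix; stems whose second-to-last letter is 'h', 'm' or 's' insert -al- after the first vowel.
So budtiveng → budtivngoth.

budtivngoth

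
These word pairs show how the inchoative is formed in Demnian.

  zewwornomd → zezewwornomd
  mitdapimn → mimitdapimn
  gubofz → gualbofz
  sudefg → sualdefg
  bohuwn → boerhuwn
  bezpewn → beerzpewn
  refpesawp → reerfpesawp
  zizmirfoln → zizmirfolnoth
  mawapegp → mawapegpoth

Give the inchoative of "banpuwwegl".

banpuwwegloth

mitdapimn and bohuwn both end in -n yet inflect differently (mimitdapimn, boerhuwn), so the final letter is not what conditions the rule; the second-to-last letter is.
"banpuwwegl" has second-to-last letter 'g'. The one such stem in the data (mawapegp → mawapegpoth) adds -oth, so the same rule applies.
So banpuwwegl → banpuwwegloth.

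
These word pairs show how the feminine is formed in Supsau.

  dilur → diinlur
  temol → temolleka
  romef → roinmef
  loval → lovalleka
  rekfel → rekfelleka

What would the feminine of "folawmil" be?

folawmilleka

rekfel and romef both have last vowel 'e' yet inflect differently (rekfelleka, roinmef), so the last vowel is not what conditions the rule; the final letter is.
"folawmil" ends in -l. The stems ending in -l (rekfel → rekfelleka, temol → temolleka, loval → lovalleka) double the final consonant and add -eka.
The other pattern: stems ending in -f or -r insert -in- after the first vowel.
So folawmil → folawmilleka.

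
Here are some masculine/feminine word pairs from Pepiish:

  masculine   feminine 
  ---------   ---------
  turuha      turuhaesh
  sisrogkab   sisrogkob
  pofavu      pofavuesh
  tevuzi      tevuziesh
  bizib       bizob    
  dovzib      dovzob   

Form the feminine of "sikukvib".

dovzib and tevuzi both have last vowel 'i' yet inflect differently (dovzob, tevuziesh), so the last vowel is not what conditions the rule; whether the stem ends in a vowel or a consonant is.
"sikukvib" ends in a consonant. The stems ending in a consonant (dovzib → dovzob, sisrogkab → sisrogkob, bizib → bizob) change the last vowel to 'o'.
So sikukvib → sikukvob.

sikukvob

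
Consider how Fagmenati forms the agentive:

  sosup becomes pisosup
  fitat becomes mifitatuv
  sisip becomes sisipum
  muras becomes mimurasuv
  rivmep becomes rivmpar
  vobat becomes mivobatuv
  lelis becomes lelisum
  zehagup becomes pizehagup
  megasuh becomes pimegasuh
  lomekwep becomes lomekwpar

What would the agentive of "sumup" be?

"sumup" has last vowel 'u'. The stems whose last vowel is 'u' (megasuh → pimegasuh, sosup → pisosup, zehagup → pizehagup) add the prefix pi-.
The other patterns: stems whose last vowel is 'a' add mi- … -uv around the stem; stems whose last vowel is 'e' delete the last vowel and add -ar; stems whose last vowel is 'i' add -um.
So sumup → pisumup.

pisumup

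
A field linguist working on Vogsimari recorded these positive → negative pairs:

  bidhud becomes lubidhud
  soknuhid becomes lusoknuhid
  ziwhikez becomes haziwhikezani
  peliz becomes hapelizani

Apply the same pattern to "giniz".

soknuhid and peliz both have last vowel 'i' yet inflect differently (lusoknuhid, hapelizani), so the last vowel is not what conditions the rule; the final letter is.
"giniz" ends in -z. The stems ending in -z (ziwhikez → haziwhikezani, peliz → hapelizani) add ha- … -ani around the stem.
The other pattern: stems ending in -d add the prefix lu-.
So giniz → haginizani.

haginizani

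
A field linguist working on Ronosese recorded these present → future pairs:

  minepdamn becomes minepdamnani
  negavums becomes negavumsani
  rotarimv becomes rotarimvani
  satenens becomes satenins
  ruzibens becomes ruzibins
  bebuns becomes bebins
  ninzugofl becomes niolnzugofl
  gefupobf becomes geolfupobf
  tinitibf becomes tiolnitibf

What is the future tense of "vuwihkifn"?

negavums and satenens both end in -s yet inflect differently (negavumsani, satenins), so the final letter is not what conditions the rule; the second-to-last letter is.
"vuwihkifn" has second-to-last letter 'f'. The one such stem in the data (ninzugofl → niolnzugofl) inserts -ol- after the first vowel (as do gefupobf, tinitibf), so the same rule applies.
The other patterns: stems whose second-to-last letter is 'm' add -ani; stems whose second-to-last letter is 'n' change the last vowel to 'i'.
So vuwihkifn → vuolwihkifn.

vuolwihkifn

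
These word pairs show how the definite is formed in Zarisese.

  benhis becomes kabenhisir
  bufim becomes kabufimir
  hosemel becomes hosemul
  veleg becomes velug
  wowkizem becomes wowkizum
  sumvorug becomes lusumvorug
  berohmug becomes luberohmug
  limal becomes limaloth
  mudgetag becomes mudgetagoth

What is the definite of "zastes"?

"zastes" has last vowel 'e'. The stems whose last vowel is 'e' (hosemel → hosemul, veleg → velug, wowkizem → wowkizum) change the last vowel to 'u'.
The other patterns: stems whose last vowel is 'i' add ka- … -ir around the stem; stems whose last vowel is 'u' add the prefix lu-; stems whose last vowel is 'a' add -oth.
So zastes → zastus.

zastus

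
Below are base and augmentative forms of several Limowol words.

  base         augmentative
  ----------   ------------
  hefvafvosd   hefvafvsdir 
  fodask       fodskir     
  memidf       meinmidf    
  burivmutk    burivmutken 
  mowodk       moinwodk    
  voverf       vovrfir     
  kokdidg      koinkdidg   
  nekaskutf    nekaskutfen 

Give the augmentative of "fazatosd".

"fazatosd" has second-to-last letter 's'. The stems whose second-to-last letter is 's' (fodask → fodskir, hefvafvosd → hefvafvsdir) delete the last vowel and add -ir.
The other patterns: stems whose second-to-last letter is 'd' insert -in- after the first vowel; stems whose second-to-last letter is 't' add -en.
So fazatosd → fazatsdir.

fazatsdir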